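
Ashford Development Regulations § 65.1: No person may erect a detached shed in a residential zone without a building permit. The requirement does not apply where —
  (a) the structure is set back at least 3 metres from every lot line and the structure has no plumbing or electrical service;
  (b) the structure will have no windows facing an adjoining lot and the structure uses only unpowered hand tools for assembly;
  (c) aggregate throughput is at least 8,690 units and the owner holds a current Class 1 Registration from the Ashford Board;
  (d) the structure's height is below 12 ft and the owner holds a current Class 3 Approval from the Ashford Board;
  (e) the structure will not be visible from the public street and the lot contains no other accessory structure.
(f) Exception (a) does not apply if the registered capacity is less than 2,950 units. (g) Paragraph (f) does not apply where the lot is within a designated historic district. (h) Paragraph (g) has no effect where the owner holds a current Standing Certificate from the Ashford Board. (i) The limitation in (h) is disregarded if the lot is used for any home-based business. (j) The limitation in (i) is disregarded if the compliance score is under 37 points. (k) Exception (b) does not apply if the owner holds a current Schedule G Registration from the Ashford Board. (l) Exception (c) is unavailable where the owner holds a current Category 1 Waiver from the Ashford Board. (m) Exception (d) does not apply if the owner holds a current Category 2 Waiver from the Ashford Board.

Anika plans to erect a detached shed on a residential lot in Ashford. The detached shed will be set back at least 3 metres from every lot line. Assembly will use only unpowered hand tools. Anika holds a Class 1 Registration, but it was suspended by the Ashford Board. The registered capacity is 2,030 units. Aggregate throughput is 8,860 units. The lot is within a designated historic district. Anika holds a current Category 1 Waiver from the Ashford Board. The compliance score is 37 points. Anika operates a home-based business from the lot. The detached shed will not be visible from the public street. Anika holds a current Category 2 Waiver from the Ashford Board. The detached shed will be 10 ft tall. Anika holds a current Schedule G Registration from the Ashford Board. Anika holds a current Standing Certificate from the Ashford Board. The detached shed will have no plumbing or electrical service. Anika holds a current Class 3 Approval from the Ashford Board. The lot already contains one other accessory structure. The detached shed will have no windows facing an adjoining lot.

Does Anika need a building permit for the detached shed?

No — exception (a) applies; Anika does not need a building permit.

All of (a)'s requirements are met (the setback is at least 3 m on every side; there is no plumbing or electrical service). Considering the limiting provisions: (f) would limit (a) — the registered capacity is 2,030 units, less than the 2,950 units limit — but (g) sets (f) aside: (g) operates against (f): the lot is in a historic district. (h) operates (a current Standing Certificate is held), but is displaced by (i): (i) operates against (h): a home-based business operates on the lot. (j) is inapplicable (the compliance score is 37 points, not under 37 points), so (i) stands. So (a) applies.
Exception (b)'s conditions are all satisfied: no windows face an adjoining lot; assembly uses only hand tools. However, paragraph (k) must be considered: (k) operates against (b): a current Schedule G Registration is held. Exception (b) does not apply.
Exception (c) fails — the Class 1 Registration is not current.
Exception (d) is satisfied on its face — the structure's height is 10 ft, below the 12 ft limit; a current Class 3 Approval is held. However, paragraph (m) must be considered: (m) applies — a current Category 2 Waiver is held. Exception (d) does not apply.
Exception (e) requires that the lot contains no other accessory structure; but the lot already has another accessory structure, so (e) is unavailable.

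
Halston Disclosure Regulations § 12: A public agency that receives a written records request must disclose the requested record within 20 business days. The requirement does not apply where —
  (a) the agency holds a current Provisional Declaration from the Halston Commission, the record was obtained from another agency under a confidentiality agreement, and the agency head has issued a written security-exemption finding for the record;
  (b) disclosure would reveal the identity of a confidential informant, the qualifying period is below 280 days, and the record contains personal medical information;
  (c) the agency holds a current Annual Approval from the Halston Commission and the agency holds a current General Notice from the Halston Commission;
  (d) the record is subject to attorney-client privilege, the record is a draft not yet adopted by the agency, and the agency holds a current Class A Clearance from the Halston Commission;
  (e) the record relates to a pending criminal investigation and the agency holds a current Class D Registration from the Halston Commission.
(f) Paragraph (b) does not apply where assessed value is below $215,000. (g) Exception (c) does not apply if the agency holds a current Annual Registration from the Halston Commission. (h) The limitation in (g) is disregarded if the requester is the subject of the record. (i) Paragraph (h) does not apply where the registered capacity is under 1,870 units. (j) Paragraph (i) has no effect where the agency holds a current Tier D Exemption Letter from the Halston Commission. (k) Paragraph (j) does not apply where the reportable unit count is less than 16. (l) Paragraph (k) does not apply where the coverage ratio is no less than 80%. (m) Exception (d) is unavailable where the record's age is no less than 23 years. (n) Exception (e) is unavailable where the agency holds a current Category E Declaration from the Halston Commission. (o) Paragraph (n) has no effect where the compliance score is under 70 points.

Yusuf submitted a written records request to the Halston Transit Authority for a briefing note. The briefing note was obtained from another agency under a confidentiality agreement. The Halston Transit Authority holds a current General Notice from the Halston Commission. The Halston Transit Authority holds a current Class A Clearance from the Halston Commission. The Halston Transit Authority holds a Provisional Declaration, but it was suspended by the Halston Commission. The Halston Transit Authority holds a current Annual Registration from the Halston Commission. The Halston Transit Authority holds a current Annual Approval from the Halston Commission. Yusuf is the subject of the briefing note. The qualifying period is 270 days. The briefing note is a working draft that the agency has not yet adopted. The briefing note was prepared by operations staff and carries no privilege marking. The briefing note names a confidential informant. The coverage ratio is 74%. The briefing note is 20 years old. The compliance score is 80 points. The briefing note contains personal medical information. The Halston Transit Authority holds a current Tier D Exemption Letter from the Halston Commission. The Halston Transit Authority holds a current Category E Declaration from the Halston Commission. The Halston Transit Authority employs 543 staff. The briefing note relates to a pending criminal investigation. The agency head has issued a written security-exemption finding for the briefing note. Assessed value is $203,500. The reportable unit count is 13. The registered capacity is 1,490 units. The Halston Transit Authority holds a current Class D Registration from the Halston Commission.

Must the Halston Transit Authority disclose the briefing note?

Yes — the Halston Transit Authority must disclose the briefing note.

Exception (a) fails — there is no Provisional Declaration in force.
Exception (b): the briefing note names a confidential informant; the qualifying period is 270 days, below the 280 days limit; the briefing note contains personal medical information — every condition holds. However, paragraph (f) must be considered: (f) is engaged — assessed value is $203,500, below the $215,000 limit. Exception (b) does not apply.
Exception (c): a current Annual Approval is held; a current General Notice is held — every condition holds. But applying paragraphs (g)–(l): (g) operates against (c): a current Annual Registration is held. (h) would limit (g) — Yusuf is the subject of the briefing note — but (i) sets (h) aside: (i) operates against (h): the registered capacity is 1,490 units, under the 1,870 units limit. (j) is triggered (a current Tier D Exemption Letter is held), but is itself disapplied by (k): (k) operates against (j): the reportable unit count is 13, less than the 16 limit. (l), which would lift (k), is not engaged — the coverage ratio is 74%, short of 80%. So (c) is unavailable.
Exception (d) does not apply: the briefing note carries no privilege marking.
Exception (e)'s conditions are all satisfied: the briefing note relates to a pending investigation; a current Class D Registration is held. But applying paragraphs (n)–(o): (n) is engaged — a current Category E Declaration is held. (o) is not engaged (the compliance score is 80 points, not under 70 points), so (n) stands. Exception (e) does not apply.
No exception applies. The general rule governs.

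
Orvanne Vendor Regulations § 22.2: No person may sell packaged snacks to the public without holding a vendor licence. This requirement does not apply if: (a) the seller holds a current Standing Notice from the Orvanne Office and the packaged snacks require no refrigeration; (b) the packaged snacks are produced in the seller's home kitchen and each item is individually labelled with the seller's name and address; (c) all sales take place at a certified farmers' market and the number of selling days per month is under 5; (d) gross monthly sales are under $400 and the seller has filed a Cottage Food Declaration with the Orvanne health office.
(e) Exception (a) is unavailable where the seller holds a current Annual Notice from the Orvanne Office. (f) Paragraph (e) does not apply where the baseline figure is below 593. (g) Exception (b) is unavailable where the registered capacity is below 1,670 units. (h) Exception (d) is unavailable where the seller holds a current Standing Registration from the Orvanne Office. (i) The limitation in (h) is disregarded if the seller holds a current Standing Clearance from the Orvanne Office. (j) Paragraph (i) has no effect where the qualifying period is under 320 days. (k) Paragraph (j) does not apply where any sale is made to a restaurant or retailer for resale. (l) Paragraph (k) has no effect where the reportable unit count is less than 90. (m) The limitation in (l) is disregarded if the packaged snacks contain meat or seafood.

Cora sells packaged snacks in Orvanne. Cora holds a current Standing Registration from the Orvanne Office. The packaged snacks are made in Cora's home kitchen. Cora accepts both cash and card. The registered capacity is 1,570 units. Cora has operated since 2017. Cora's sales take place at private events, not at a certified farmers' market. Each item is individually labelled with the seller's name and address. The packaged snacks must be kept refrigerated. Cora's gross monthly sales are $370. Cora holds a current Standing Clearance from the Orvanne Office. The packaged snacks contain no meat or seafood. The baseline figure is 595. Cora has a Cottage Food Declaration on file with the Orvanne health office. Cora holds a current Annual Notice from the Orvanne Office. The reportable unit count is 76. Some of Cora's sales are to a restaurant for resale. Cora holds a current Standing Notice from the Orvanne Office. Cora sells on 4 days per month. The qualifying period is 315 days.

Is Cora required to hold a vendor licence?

Exception (a) fails — the packaged snacks require refrigeration.
Exception (b) is satisfied on its face — the packaged snacks are home-kitchen produced; items are individually labelled. However, paragraph (g) must be considered: (g) applies — the registered capacity is 1,570 units, below the 1,670 units limit. So (b) is unavailable.
Exception (c) fails — sales are at private events, not a certified farmers' market.
Exception (d) is satisfied on its face — gross monthly sales are $370, under the $400 limit; a Cottage Food Declaration is on file. But: (h) operates — a current Standing Registration is held. (i) would limit (h) — a current Standing Clearance is held — but (j) sets (i) aside: (j) operates — the qualifying period is 315 days, under the 320 days limit. (k) is triggered (some sales are to a restaurant for resale), but is displaced by (l): (l) operates against (k): the reportable unit count is 76, less than the 90 limit. (m) is not engaged (the packaged snacks contain no meat or seafood), so (l) stands. So (d) is unavailable.
None of the exceptions is available; § 22.2 applies in full.

Yes — Cora must hold a vendor licence.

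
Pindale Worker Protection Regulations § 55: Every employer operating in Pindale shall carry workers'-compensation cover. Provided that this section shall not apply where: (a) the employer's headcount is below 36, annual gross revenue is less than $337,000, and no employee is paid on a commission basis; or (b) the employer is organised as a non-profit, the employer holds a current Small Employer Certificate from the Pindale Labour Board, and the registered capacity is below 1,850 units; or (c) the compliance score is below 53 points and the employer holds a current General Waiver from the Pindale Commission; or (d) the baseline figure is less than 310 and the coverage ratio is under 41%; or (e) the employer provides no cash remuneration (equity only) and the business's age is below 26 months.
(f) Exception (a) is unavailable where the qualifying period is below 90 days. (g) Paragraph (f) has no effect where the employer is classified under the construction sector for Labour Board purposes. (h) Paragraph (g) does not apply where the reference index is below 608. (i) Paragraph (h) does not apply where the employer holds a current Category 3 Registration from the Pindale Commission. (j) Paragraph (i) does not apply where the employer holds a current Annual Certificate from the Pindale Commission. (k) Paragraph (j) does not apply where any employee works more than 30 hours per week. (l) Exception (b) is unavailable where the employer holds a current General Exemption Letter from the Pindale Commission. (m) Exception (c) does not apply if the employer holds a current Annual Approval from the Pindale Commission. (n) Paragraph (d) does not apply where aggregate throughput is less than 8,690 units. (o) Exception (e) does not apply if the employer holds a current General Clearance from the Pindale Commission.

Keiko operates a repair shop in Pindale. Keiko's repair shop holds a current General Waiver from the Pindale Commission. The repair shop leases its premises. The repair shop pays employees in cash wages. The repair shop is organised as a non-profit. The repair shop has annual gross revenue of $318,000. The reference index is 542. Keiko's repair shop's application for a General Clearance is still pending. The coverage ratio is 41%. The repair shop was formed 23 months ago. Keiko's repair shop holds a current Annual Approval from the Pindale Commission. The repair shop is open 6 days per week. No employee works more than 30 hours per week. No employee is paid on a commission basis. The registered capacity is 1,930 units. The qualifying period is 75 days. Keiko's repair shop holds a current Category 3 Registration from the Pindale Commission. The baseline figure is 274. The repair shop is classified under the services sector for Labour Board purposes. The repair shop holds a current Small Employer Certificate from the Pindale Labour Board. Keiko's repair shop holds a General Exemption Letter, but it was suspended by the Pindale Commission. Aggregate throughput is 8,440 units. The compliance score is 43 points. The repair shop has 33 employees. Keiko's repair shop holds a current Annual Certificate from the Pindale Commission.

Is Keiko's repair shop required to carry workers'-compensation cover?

Exception (a): the employer's headcount is 33, below the 36 limit; annual gross revenue is $318,000, less than the $337,000 limit; no employee is paid on commission — every condition holds. But applying paragraphs (f)–(k): (f) operates against (a): the qualifying period is 75 days, below the 90 days limit. (g), which would lift (f), does not operate here — the repair shop is classified under the services sector. So (a) is unavailable.
Exception (b) fails — the registered capacity is 1,930 units, not below 1,850 units.
Exception (c): the compliance score is 43 points, below the 53 points limit; a current General Waiver is held — every condition holds. But: (m) is triggered — a current Annual Approval is held. So (c) is unavailable.
Exception (d) requires that the coverage ratio is under 41%; but the coverage ratio is 41%, not under 41%, so (d) is unavailable.
Exception (e) does not apply: employees are paid cash wages.
No exception applies. The general rule governs.

Yes — Keiko's repair shop must carry workers'-compensation cover.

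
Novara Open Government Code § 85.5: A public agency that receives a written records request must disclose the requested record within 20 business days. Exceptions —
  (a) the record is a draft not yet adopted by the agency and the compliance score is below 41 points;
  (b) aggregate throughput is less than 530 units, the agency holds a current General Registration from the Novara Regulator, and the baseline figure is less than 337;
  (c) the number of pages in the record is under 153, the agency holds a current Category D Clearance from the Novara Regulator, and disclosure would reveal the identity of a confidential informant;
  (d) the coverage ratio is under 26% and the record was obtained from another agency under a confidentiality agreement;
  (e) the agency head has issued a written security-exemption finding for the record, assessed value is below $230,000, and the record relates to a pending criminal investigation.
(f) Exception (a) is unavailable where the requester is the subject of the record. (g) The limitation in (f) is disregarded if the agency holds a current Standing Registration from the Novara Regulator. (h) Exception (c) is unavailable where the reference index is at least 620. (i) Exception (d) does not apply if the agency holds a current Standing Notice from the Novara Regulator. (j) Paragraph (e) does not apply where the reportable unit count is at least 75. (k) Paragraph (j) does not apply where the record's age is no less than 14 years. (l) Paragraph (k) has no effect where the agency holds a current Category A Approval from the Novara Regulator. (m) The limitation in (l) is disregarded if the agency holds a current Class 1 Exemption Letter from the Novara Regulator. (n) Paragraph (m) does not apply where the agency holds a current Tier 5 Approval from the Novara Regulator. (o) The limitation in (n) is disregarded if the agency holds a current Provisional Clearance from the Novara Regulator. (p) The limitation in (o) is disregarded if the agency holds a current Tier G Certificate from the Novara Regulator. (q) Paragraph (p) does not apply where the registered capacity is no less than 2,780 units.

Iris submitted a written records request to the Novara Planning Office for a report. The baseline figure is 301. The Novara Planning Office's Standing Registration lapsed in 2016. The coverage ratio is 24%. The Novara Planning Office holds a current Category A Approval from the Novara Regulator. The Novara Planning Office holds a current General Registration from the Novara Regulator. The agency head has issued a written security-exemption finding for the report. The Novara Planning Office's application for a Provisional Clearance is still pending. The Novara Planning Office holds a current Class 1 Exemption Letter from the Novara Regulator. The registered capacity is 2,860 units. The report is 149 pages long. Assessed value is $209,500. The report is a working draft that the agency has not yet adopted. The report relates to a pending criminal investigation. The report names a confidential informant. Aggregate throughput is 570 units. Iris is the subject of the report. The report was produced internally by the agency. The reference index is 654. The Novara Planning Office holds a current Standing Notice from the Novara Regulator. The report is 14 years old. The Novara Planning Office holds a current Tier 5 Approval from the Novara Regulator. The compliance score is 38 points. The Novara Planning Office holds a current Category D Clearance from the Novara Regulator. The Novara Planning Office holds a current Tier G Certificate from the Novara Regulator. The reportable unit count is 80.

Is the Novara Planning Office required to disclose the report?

Yes — the Novara Planning Office must disclose the report.

All of (a)'s requirements are met (the report is an unadopted draft; the compliance score is 38 points, below the 41 points limit). But applying paragraphs (f)–(g): (f) operates against (a): Iris is the subject of the report. (g) does not operate here (the Standing Registration is not current), so (f) stands. So (a) is unavailable.
Exception (b) fails — aggregate throughput is 570 units, not less than 530 units.
Exception (c) is satisfied on its face — the number of pages in the record is 149, under the 153 limit; a current Category D Clearance is held; the report names a confidential informant. But: (h) operates — the reference index is 654, meeting the 620 threshold. Exception (c) does not apply.
Exception (d) does not apply: the report was produced internally.
All of (e)'s requirements are met (a written security-exemption finding has been issued; assessed value is $209,500, below the $230,000 limit; the report relates to a pending investigation). However, paragraphs (j)–(q) must be considered: (j) is engaged — the reportable unit count is 80, meeting the 75 threshold. (k) is engaged (the record's age is 14 years, meeting the 14 years threshold), but is set aside by (l): (l) is triggered — a current Category A Approval is held. (m) would limit (l) — a current Class 1 Exemption Letter is held — but (n) sets (m) aside: (n) operates against (m): a current Tier 5 Approval is held. (o) is inapplicable (there is no Provisional Clearance in force), so (n) stands. (e) is therefore removed.
None of the exceptions is available; § 85.5 applies in full.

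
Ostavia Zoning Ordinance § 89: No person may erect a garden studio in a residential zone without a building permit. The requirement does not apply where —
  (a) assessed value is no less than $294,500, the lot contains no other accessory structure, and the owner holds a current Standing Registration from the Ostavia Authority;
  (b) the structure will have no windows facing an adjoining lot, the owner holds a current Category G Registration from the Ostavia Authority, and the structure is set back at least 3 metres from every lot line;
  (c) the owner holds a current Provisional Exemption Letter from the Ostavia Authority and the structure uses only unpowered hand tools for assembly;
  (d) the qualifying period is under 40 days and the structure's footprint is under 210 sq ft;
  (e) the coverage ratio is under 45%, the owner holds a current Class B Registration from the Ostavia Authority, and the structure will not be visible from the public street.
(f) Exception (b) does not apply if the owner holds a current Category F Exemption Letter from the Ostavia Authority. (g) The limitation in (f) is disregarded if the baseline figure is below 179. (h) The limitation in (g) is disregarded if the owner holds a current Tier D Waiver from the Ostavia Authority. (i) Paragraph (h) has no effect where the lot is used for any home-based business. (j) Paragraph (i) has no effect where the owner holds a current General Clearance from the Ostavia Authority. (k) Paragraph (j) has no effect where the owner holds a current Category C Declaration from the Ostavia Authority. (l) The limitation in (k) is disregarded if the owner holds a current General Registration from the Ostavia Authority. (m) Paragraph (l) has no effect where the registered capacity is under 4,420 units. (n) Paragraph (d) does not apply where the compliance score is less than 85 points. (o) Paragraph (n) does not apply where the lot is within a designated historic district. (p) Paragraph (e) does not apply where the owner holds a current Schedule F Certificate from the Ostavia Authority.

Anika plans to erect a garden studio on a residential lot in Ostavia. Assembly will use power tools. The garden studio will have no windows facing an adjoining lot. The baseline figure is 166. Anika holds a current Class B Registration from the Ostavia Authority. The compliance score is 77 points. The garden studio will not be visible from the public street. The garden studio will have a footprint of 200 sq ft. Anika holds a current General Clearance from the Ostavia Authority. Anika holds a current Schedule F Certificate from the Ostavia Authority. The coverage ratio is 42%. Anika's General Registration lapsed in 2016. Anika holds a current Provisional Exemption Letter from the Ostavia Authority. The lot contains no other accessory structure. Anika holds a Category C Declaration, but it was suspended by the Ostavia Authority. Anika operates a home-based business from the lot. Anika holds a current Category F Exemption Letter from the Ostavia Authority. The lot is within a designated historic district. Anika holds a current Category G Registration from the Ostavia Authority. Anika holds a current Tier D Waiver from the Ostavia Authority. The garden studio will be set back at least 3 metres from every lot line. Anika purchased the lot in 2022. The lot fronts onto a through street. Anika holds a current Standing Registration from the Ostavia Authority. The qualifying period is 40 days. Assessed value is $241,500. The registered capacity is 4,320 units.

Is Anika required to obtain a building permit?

Yes — Anika must obtain a building permit.

Exception (a) requires that assessed value is no less than $294,500; but assessed value is $241,500, short of $294,500, so (a) is unavailable.
Exception (b): no windows face an adjoining lot; a current Category G Registration is held; the setback is at least 3 m on every side — every condition holds. But: (f) operates against (b): a current Category F Exemption Letter is held. (g) is triggered (the baseline figure is 166, below the 179 limit), but is itself disapplied by (h): (h) operates against (g): a current Tier D Waiver is held. (i) applies (a home-based business operates on the lot), but is itself disapplied by (j): (j) is engaged — a current General Clearance is held. (k) is not triggered (the Category C Declaration is not current), so (j) stands. Exception (b) does not apply.
Exception (c) requires that the structure uses only unpowered hand tools for assembly; but assembly uses power tools, so (c) is unavailable.
Exception (d) requires that the qualifying period is under 40 days; but the qualifying period is 40 days, not under 40 days, so (d) is unavailable.
Exception (e)'s conditions are all satisfied: the coverage ratio is 42%, under the 45% limit; a current Class B Registration is held; the structure will not be visible from the street. However, paragraph (p) must be considered: (p) operates against (e): a current Schedule F Certificate is held. (e) is therefore removed.
No exception displaces § 89.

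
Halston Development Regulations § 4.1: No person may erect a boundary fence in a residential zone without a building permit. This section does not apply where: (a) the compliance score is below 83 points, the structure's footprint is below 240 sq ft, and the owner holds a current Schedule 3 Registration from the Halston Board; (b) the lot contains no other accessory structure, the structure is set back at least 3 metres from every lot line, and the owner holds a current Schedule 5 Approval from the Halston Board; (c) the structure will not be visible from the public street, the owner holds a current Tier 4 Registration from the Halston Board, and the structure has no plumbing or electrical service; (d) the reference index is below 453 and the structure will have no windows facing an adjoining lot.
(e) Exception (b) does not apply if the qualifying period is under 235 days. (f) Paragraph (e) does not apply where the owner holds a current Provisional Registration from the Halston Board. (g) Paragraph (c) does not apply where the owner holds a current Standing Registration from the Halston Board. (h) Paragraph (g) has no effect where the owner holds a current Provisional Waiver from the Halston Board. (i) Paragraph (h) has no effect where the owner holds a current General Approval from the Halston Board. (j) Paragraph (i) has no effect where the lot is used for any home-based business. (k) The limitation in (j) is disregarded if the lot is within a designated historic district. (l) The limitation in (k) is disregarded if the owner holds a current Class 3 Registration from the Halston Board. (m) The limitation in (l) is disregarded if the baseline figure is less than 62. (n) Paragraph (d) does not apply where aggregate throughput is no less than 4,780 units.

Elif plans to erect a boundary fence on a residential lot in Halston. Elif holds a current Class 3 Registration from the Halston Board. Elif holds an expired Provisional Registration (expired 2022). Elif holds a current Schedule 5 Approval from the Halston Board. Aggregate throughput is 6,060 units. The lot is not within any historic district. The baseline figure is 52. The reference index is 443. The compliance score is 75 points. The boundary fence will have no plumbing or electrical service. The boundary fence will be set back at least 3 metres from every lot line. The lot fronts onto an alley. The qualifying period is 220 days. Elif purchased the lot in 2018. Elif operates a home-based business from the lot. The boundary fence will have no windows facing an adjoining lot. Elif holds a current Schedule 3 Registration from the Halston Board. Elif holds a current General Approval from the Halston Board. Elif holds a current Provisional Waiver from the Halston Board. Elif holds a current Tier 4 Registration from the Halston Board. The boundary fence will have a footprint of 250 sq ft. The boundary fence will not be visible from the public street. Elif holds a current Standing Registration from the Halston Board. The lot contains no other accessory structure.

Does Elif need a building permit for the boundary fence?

No — exception (c) applies; Elif does not need a building permit.

Exception (a) does not apply: the structure's footprint is 250 sq ft, not below 240 sq ft.
Exception (b) is satisfied on its face — the lot has no other accessory structure; the setback is at least 3 m on every side; a current Schedule 5 Approval is held. But: (e) is triggered — the qualifying period is 220 days, under the 235 days limit. (f) does not operate here (the Provisional Registration is not current), so (e) stands. (b) is therefore removed.
Exception (c) is satisfied on its face — the structure will not be visible from the street; a current Tier 4 Registration is held; there is no plumbing or electrical service. Considering the limiting provisions: (g) would limit (c) — a current Standing Registration is held — but (h) sets (g) aside: (h) is engaged — a current Provisional Waiver is held. (i) is triggered (a current General Approval is held), but is overridden by (j): (j) is triggered — a home-based business operates on the lot. (k) does not operate here (the lot is not in a historic district), so (j) stands. (c) remains available.
Exception (d) is satisfied on its face — the reference index is 443, below the 453 limit; no windows face an adjoining lot. However, paragraph (n) must be considered: (n) is triggered — aggregate throughput is 6,060 units, meeting the 4,780 units threshold. So (d) is unavailable.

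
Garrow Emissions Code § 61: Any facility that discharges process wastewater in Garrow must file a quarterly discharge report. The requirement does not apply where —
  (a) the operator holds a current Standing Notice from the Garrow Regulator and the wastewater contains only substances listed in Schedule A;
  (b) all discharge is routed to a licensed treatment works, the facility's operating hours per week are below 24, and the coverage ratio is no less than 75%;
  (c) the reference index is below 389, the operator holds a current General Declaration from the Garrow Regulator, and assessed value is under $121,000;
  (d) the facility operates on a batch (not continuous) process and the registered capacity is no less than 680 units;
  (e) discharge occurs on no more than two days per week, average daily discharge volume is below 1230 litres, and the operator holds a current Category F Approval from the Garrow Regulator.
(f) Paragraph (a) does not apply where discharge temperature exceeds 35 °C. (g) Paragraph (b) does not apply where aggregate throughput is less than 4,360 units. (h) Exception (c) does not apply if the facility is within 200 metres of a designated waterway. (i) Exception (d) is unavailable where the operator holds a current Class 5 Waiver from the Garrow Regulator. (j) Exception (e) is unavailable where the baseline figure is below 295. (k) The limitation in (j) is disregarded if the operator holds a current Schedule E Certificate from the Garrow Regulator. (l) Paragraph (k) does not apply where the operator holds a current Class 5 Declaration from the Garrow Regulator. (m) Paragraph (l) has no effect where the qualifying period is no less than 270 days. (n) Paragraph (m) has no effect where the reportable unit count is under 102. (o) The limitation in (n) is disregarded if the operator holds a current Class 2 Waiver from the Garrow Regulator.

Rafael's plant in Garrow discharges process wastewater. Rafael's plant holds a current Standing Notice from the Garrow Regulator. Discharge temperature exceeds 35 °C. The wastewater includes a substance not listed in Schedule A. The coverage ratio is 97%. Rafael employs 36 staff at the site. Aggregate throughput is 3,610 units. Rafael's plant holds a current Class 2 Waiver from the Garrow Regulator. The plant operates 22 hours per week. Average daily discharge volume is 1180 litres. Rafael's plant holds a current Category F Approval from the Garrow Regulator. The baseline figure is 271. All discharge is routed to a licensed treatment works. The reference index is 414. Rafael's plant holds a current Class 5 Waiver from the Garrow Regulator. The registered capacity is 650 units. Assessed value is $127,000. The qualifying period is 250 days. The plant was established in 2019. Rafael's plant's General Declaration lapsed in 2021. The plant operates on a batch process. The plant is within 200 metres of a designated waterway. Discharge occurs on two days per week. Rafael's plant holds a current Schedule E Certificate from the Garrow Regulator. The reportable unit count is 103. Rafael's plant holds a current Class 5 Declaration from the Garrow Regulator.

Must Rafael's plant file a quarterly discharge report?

Yes — Rafael's plant must file a quarterly discharge report.

Exception (a) requires that the wastewater contains only substances listed in Schedule A; but the wastewater includes a non-Schedule-A substance, so (a) is unavailable.
Exception (b)'s conditions are all satisfied: discharge is routed to a licensed treatment works; the facility's operating hours per week are 22, below the 24 limit; the coverage ratio is 97%, meeting the 75% threshold. But: (g) operates — aggregate throughput is 3,610 units, less than the 4,360 units limit. So (b) is unavailable.
Exception (c) requires that the reference index is below 389; but the reference index is 414, not below 389, so (c) is unavailable.
Exception (d) requires that the registered capacity is no less than 680 units; but the registered capacity is 650 units, short of 680 units, so (d) is unavailable.
Exception (e)'s conditions are all satisfied: discharge occurs on no more than two days per week; average daily discharge volume is 1180 litres, below the 1230 litres limit; a current Category F Approval is held. However, paragraphs (j)–(o) must be considered: (j) operates against (e): the baseline figure is 271, below the 295 limit. (k) is engaged (a current Schedule E Certificate is held), but is overridden by (l): (l) operates against (k): a current Class 5 Declaration is held. (m), which would lift (l), is not engaged — the qualifying period is 250 days, short of 270 days. So (e) is unavailable.
Every exception is unavailable, so the rule governs.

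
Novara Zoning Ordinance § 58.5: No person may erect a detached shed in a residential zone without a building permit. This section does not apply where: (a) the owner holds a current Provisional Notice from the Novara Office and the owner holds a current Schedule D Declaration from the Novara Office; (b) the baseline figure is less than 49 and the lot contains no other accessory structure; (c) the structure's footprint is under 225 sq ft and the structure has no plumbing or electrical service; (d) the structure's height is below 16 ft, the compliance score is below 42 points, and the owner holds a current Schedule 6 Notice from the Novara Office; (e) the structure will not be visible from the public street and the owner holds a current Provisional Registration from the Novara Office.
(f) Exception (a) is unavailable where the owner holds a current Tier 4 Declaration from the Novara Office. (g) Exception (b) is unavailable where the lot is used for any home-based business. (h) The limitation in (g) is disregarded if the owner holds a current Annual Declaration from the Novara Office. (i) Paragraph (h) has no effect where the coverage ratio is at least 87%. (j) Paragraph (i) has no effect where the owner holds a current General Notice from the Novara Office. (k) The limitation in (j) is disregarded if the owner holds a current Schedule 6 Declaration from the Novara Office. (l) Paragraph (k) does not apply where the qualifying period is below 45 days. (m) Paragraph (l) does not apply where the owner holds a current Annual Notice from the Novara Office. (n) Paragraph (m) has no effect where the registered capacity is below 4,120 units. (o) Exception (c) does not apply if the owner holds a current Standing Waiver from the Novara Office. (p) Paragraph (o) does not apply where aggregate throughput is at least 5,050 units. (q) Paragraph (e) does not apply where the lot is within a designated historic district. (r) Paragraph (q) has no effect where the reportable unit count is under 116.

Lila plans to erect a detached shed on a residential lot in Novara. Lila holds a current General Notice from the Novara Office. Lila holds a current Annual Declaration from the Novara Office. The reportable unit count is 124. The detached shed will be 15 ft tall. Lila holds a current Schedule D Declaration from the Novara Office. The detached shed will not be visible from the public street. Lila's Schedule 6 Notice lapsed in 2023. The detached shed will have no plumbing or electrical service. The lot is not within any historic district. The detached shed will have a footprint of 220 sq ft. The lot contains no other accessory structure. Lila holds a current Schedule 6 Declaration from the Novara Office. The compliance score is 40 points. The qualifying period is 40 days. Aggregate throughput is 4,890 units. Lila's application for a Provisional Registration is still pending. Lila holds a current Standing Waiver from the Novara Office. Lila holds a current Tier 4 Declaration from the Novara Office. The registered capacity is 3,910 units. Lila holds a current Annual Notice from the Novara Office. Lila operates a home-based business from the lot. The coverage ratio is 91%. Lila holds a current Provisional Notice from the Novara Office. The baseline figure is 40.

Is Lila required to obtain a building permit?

No — exception (b) applies; Lila does not need a building permit.

Exception (a) is satisfied on its face — a current Provisional Notice is held; a current Schedule D Declaration is held. But: (f) is engaged — a current Tier 4 Declaration is held. So (a) is unavailable.
All of (b)'s requirements are met (the baseline figure is 40, less than the 49 limit; the lot has no other accessory structure). Under paragraphs (g)–(n): (g) would limit (b) — a home-based business operates on the lot — but (h) sets (g) aside: (h) operates — a current Annual Declaration is held. (i) would limit (h) — the coverage ratio is 91%, meeting the 87% threshold — but (j) sets (i) aside: (j) applies — a current General Notice is held. (k) would limit (j) — a current Schedule 6 Declaration is held — but (l) sets (k) aside: (l) operates against (k): the qualifying period is 40 days, below the 45 days limit. (m) is engaged (a current Annual Notice is held), but is overridden by (n): (n) is triggered — the registered capacity is 3,910 units, below the 4,120 units limit. (b) remains available.
Exception (c)'s conditions are all satisfied: the structure's footprint is 220 sq ft, under the 225 sq ft limit; there is no plumbing or electrical service. Turning to paragraphs (o)–(p): (o) applies — a current Standing Waiver is held. (p) does not operate here (aggregate throughput is 4,890 units, short of 5,050 units), so (o) stands. (c) is therefore removed.
Exception (d) requires that the owner holds a current Schedule 6 Notice from the Novara Office; but there is no Schedule 6 Notice in force, so (d) is unavailable.
Exception (e) requires that the owner holds a current Provisional Registration from the Novara Office; but no current Provisional Registration is held, so (e) is unavailable.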